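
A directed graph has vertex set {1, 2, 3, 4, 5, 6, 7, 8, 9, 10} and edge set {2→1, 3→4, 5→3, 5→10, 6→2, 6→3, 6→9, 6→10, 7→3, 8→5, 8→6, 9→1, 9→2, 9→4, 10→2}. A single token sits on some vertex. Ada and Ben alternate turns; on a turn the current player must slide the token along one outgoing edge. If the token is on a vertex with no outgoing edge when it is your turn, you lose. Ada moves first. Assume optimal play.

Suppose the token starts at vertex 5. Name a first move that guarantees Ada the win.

Move to 10.

Classify positions by backward induction: terminal positions (no move available) are L. From any other position, the mover wins iff some move reaches an L.
Every edge goes from a vertex to one that appears earlier in the order 4, 1, 2, 9, 3, 10, 6, 7, 5, 8, so processing vertices in that order labels each vertex after all of its successors.
4: no outgoing edge → L
1: no outgoing edge → L
2: can move to 1, which is L ⇒ W
9: can move to 1, which is L ⇒ W
3: can move to 4, which is L ⇒ W
10: the only move is to 2(W), a W ⇒ L
6: can move to 10, which is L ⇒ W
7: the only move is to 3(W), a W ⇒ L
5: can move to 10, which is L ⇒ W
8: moves to 5(W), 6(W); every one is W ⇒ L
From 5, the L positions reachable in one move are: 10.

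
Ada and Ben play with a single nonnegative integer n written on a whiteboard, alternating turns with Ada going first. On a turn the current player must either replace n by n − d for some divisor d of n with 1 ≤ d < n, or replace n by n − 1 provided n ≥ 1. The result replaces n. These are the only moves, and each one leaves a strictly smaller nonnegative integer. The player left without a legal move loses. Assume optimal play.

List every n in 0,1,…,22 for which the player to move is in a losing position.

Use the standard recursion: the mover loses at a terminal position; elsewhere, the mover wins exactly when some move hands the opponent an L position.
n=0: no move → L
n=1: W (go to 0, an L position)
n=2: L (sole option 1(W) is W)
n=3: W (go to 2, an L position)
n=4: W (go to 2, an L position)
n=5: L (sole option 4(W) is W)
n=6: W (go to 5, an L position)
n=7: L (sole option 6(W) is W)
n=8: W (go to 7, an L position)
n=9: L (options 6(W), 8(W) are all W)
n=10: W (go to 5, an L position)
n=11: L (sole option 10(W) is W)
n=12: W (go to 9, an L position)
n=13: L (sole option 12(W) is W)
n=14: W (go to 7, an L position)
n=15: L (options 10(W), 12(W), 14(W) are all W)
n=16: W (go to 15, an L position)
n=17: L (sole option 16(W) is W)
n=18: W (go to 9, an L position)
n=19: L (sole option 18(W) is W)
n=20: W (go to 15, an L position)
n=21: L (options 14(W), 18(W), 20(W) are all W)
n=22: W (go to 11, an L position)
The losing starting values of n are exactly the entries labelled L in this table (11 of them).

0, 2, 5, 7, 9, 11, 13, 15, 17, 19, 21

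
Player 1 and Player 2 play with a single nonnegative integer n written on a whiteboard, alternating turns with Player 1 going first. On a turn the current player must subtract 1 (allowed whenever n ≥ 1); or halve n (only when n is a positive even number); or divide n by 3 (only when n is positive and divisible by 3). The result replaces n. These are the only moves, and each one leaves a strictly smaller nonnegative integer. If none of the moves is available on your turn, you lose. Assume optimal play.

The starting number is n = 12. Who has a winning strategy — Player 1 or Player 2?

Positions with no move are L. A position that does have a move is losing for the player to move precisely when every available move leads to a winning position for the opponent. Fill in the labels:
n=0: no move → L
n=1: →0(L), so W
n=2: →1(W) only, which is W, so L
n=3: →2(L), so W
n=4: →2(L), so W
n=5: →4(W) only, which is W, so L
n=6: →2(L), so W
n=7: →6(W) only, which is W, so L
n=8: →7(L), so W
n=9: →3(W), 8(W) — all W, so L
n=10: →5(L), so W
n=11: →10(W) only, which is W, so L
n=12: →11(L), so W
From 12 Player 1 can move to 11, reaching an L position.

Player 1 wins.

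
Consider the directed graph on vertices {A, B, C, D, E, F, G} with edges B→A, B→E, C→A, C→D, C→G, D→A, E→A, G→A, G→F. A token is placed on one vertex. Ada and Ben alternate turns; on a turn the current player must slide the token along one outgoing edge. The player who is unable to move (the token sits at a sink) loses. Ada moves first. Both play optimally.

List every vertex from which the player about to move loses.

Build the W/L table. Terminal = L. A non-terminal position is W if it has a move to some L; otherwise it is L.
Every edge goes from a vertex to one that appears earlier in the order F, A, G, D, C, E, B, so processing vertices in that order labels each vertex after all of its successors.
F: no outgoing edge → L
A: no outgoing edge → L
G: →A(L), so W
D: →A(L), so W
C: →A(L), so W
E: →A(L), so W
B: →A(L), so W
Reading off the rows marked L gives the requested list; there are 2 such vertices.

A, F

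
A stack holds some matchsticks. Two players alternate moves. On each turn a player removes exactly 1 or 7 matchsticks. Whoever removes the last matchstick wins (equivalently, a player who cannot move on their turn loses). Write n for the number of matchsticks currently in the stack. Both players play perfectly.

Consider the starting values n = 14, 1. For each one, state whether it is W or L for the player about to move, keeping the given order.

Label each position W (a win for the player to move) or L (a loss). A position with no legal move is L; any other position is W exactly when some move reaches an L, and L when every move reaches a W.
n=0: no move → L
n=1: can move to 0, which is L ⇒ W
n=2: the only move is to 1(W), a W ⇒ L
n=3: can move to 2, which is L ⇒ W
n=4: the only move is to 3(W), a W ⇒ L
n=5: can move to 4, which is L ⇒ W
n=6: the only move is to 5(W), a W ⇒ L
n=7: can move to 6, which is L ⇒ W
n=8: moves to 7(W), 1(W); every one is W ⇒ L
n=9: can move to 8, which is L ⇒ W
n=10: moves to 9(W), 3(W); every one is W ⇒ L
n=11: can move to 10, which is L ⇒ W
n=12: moves to 11(W), 5(W); every one is W ⇒ L
n=13: can move to 12, which is L ⇒ W
n=14: moves to 13(W), 7(W); every one is W ⇒ L

14: L, 1: W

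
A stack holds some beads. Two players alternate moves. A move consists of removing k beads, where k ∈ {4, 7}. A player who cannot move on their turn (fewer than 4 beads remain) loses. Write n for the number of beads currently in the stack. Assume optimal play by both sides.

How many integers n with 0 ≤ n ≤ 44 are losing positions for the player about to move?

Positions with no move are L. A position that does have a move is losing for the player to move precisely when every available move leads to a winning position for the opponent. Fill in the labels:
n=0: no move → L
n=1: no move → L
n=2: no move → L
n=3: no move → L
n=4: →0(L), so W
n=5: →1(L), so W
n=6: →2(L), so W
n=7: →3(L), so W
n=8: →1(L), so W
n=9: →2(L), so W
n=10: →3(L), so W
n=11: →7(W), 4(W) — all W, so L
n=12: →8(W), 5(W) — all W, so L
n=13: →9(W), 6(W) — all W, so L
n=14: →10(W), 7(W) — all W, so L
n=15: →11(L), so W
n=16: →12(L), so W
n=17: →13(L), so W
n=18: →14(L), so W
n=19: →12(L), so W
n=20: →13(L), so W
n=21: →14(L), so W
n=22: →18(W), 15(W) — all W, so L
n=23: →19(W), 16(W) — all W, so L
n=24: →20(W), 17(W) — all W, so L
n=25: →21(W), 18(W) — all W, so L
n=26: →22(L), so W
n=27: →23(L), so W
n=28: →24(L), so W
n=29: →25(L), so W
n=30: →23(L), so W
n=31: →24(L), so W
n=32: →25(L), so W
n=33: →29(W), 26(W) — all W, so L
n=34: →30(W), 27(W) — all W, so L
n=35: →31(W), 28(W) — all W, so L
n=36: →32(W), 29(W) — all W, so L
n=37: →33(L), so W
n=38: →34(L), so W
n=39: →35(L), so W
n=40: →36(L), so W
n=41: →34(L), so W
n=42: →35(L), so W
n=43: →36(L), so W
n=44: →40(W), 37(W) — all W, so L
L entries with 0 ≤ n ≤ 44: n = 0, 1, 2, 3, 11, 12, 13, 14, 22, 23, 24, 25, 33, 34, 35, 36, 44; that makes 17.

17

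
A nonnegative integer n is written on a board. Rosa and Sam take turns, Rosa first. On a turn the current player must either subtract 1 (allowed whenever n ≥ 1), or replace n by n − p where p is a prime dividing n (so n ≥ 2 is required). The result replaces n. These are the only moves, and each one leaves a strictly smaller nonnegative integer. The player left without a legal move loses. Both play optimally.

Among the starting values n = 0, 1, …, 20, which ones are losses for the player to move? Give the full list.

Use the standard recursion: the mover loses at a terminal position; elsewhere, the mover wins exactly when some move hands the opponent an L position.
n=0: no move → L
n=1: →0(L), so W
n=2: →0(L), so W
n=3: →0(L), so W
n=4: →2(W), 3(W) — all W, so L
n=5: →0(L), so W
n=6: →4(L), so W
n=7: →0(L), so W
n=8: →6(W), 7(W) — all W, so L
n=9: →8(L), so W
n=10: →8(L), so W
n=11: →0(L), so W
n=12: →9(W), 10(W), 11(W) — all W, so L
n=13: →0(L), so W
n=14: →12(L), so W
n=15: →12(L), so W
n=16: →14(W), 15(W) — all W, so L
n=17: →0(L), so W
n=18: →16(L), so W
n=19: →0(L), so W
n=20: →15(W), 18(W), 19(W) — all W, so L
Reading off the rows marked L gives the requested list; there are 6 such values of n.

0, 4, 8, 12, 16, 20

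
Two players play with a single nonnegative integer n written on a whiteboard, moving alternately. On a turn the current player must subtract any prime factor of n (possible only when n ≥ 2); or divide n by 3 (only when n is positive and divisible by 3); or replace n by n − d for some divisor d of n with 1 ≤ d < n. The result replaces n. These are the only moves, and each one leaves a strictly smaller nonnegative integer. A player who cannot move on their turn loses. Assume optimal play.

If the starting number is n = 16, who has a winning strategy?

Work bottom-up. With no move the player to move loses. Otherwise the position is W if at least one move leads to an L position for the opponent, and L if every move leads to a W.
n=0: no move → L
n=1: no move → L
n=2: W (go to 0, an L position)
n=3: W (go to 0, an L position)
n=4: L (options 2(W), 3(W) are all W)
n=5: W (go to 0, an L position)
n=6: W (go to 4, an L position)
n=7: W (go to 0, an L position)
n=8: W (go to 4, an L position)
n=9: L (options 3(W), 6(W), 8(W) are all W)
n=10: W (go to 9, an L position)
n=11: W (go to 0, an L position)
n=12: W (go to 4, an L position)
n=13: W (go to 0, an L position)
n=14: L (options 7(W), 12(W), 13(W) are all W)
n=15: W (go to 14, an L position)
n=16: W (go to 14, an L position)
The starting position 16 is W: the player to move should move to 14, handing over an L position.

The first player wins.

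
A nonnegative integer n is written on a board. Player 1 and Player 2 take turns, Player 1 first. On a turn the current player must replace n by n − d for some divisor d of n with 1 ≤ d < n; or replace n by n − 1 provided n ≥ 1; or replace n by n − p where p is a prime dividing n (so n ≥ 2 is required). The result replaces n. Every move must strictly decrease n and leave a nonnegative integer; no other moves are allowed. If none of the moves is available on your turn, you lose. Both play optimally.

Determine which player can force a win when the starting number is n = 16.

Player 1 wins.

Positions with no move are L. A position that does have a move is losing for the player to move precisely when every available move leads to a winning position for the opponent. Fill in the labels:
n=0: no move → L
n=1: can move to 0, which is L ⇒ W
n=2: can move to 0, which is L ⇒ W
n=3: can move to 0, which is L ⇒ W
n=4: moves to 2(W), 3(W); every one is W ⇒ L
n=5: can move to 0, which is L ⇒ W
n=6: can move to 4, which is L ⇒ W
n=7: can move to 0, which is L ⇒ W
n=8: can move to 4, which is L ⇒ W
n=9: moves to 6(W), 8(W); every one is W ⇒ L
n=10: can move to 9, which is L ⇒ W
n=11: can move to 0, which is L ⇒ W
n=12: can move to 9, which is L ⇒ W
n=13: can move to 0, which is L ⇒ W
n=14: moves to 7(W), 12(W), 13(W); every one is W ⇒ L
n=15: can move to 14, which is L ⇒ W
n=16: can move to 14, which is L ⇒ W
From 16 Player 1 can move to 14, reaching an L position.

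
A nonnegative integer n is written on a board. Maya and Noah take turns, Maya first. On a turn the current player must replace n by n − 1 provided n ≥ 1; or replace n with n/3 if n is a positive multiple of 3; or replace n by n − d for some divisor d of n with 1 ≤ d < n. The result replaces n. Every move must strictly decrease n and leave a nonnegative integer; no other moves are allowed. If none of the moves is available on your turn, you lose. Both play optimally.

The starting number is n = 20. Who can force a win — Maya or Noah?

Positions with no move are L. A position that does have a move is losing for the player to move precisely when every available move leads to a winning position for the opponent. Fill in the labels:
n=0: no move → L
n=1: W (go to 0, an L position)
n=2: L (sole option 1(W) is W)
n=3: W (go to 2, an L position)
n=4: W (go to 2, an L position)
n=5: L (sole option 4(W) is W)
n=6: W (go to 2, an L position)
n=7: L (sole option 6(W) is W)
n=8: W (go to 7, an L position)
n=9: L (options 3(W), 6(W), 8(W) are all W)
n=10: W (go to 5, an L position)
n=11: L (sole option 10(W) is W)
n=12: W (go to 9, an L position)
n=13: L (sole option 12(W) is W)
n=14: W (go to 7, an L position)
n=15: W (go to 5, an L position)
n=16: L (options 8(W), 12(W), 14(W), 15(W) are all W)
n=17: W (go to 16, an L position)
n=18: W (go to 9, an L position)
n=19: L (sole option 18(W) is W)
n=20: W (go to 16, an L position)
From 20 Maya can move to 16, reaching an L position.

Maya wins.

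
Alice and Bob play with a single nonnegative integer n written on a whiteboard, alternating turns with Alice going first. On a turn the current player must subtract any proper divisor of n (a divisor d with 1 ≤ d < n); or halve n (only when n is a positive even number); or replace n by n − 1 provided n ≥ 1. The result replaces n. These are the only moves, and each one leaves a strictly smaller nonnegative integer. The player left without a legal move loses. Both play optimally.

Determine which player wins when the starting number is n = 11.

Build the W/L table. Terminal = L. A non-terminal position is W if it has a move to some L; otherwise it is L.
n=0: no move → L
n=1: W (go to 0, an L position)
n=2: L (sole option 1(W) is W)
n=3: W (go to 2, an L position)
n=4: W (go to 2, an L position)
n=5: L (sole option 4(W) is W)
n=6: W (go to 5, an L position)
n=7: L (sole option 6(W) is W)
n=8: W (go to 7, an L position)
n=9: L (options 6(W), 8(W) are all W)
n=10: W (go to 5, an L position)
n=11: L (sole option 10(W) is W)
The starting position 11 is L: whatever Alice does, the opponent receives a W position.

Bob wins.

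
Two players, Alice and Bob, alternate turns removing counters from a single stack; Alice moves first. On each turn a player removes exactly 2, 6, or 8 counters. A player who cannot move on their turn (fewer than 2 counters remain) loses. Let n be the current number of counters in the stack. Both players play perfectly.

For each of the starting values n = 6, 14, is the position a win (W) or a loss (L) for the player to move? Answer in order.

6: W, 14: L

Work bottom-up. With no move the player to move loses. Otherwise the position is W if at least one move leads to an L position for the opponent, and L if every move leads to a W.
n=0: no move → L
n=1: no move → L
n=2: W (go to 0, an L position)
n=3: W (go to 1, an L position)
n=4: L (sole option 2(W) is W)
n=5: L (sole option 3(W) is W)
n=6: W (go to 4, an L position)
n=7: W (go to 5, an L position)
n=8: W (go to 0, an L position)
n=9: W (go to 1, an L position)
n=10: W (go to 4, an L position)
n=11: W (go to 5, an L position)
n=12: W (go to 4, an L position)
n=13: W (go to 5, an L position)
n=14: L (options 12(W), 8(W), 6(W) are all W)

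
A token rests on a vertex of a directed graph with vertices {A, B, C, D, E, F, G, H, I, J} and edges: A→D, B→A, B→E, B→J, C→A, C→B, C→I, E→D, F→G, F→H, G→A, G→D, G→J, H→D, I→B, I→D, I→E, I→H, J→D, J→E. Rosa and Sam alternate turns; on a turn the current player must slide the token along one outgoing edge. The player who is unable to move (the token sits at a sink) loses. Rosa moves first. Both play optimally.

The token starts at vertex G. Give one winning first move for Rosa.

Move to D.

Classify positions by backward induction: terminal positions (no move available) are L. From any other position, the mover wins iff some move reaches an L.
Every edge goes from a vertex to one that appears earlier in the order D, A, E, J, G, B, H, F, I, C, so processing vertices in that order labels each vertex after all of its successors.
D: no outgoing edge → L
A: W (go to D, an L position)
E: W (go to D, an L position)
J: W (go to D, an L position)
G: W (go to D, an L position)
B: L (options J(W), E(W), A(W) are all W)
H: W (go to D, an L position)
F: L (options H(W), G(W) are all W)
I: W (go to B, an L position)
C: W (go to B, an L position)
From G, the L positions reachable in one move are: D.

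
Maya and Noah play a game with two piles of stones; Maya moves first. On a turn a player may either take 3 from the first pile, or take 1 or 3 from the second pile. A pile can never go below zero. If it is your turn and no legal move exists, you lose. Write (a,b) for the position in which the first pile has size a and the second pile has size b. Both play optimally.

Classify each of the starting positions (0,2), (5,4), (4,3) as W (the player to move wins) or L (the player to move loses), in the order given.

(0,2): L, (5,4): W, (4,3): L

Classify positions by backward induction: terminal positions (no move available) are L. From any other position, the mover wins iff some move reaches an L.
No move ever increases a pile, so every position that can arise here has a ≤ 5 and b ≤ 4; it is enough to label the cells with 0 ≤ a ≤ 5 and 0 ≤ b ≤ 4.
Every move lowers a or b (never raises either), so fill the grid row by row in increasing a, and left to right within a row: each cell's successors are then already labelled.
      b=0  b=1  b=2  b=3  b=4
a=0:    L    W    L    W    L
a=1:    L    W    L    W    L
a=2:    L    W    L    W    L
a=3:    W    L    W    L    W
a=4:    W    L    W    L    W
a=5:    W    L    W    L    W
Cells with no legal move (terminal, hence L): (0,0), (1,0), (2,0).
The remaining L cells, each justified by listing all of its moves:
(0,2): the only move is to (0,1)(W), a W ⇒ L
(0,4): moves to (0,3)(W), (0,1)(W); every one is W ⇒ L
(1,2): the only move is to (1,1)(W), a W ⇒ L
(1,4): moves to (1,3)(W), (1,1)(W); every one is W ⇒ L
(2,2): the only move is to (2,1)(W), a W ⇒ L
(2,4): moves to (2,3)(W), (2,1)(W); every one is W ⇒ L
(3,1): moves to (0,1)(W), (3,0)(W); every one is W ⇒ L
(3,3): moves to (0,3)(W), (3,2)(W), (3,0)(W); every one is W ⇒ L
(4,1): moves to (1,1)(W), (4,0)(W); every one is W ⇒ L
(4,3): moves to (1,3)(W), (4,2)(W), (4,0)(W); every one is W ⇒ L
(5,1): moves to (2,1)(W), (5,0)(W); every one is W ⇒ L
(5,3): moves to (2,3)(W), (5,2)(W), (5,0)(W); every one is W ⇒ L
Every other cell has at least one move into one of the L cells above, so it is W.
(0,2): one of the L cells justified above, so L
(5,4): the move to (2,4) reaches an L cell, so W
(4,3): one of the L cells justified above, so L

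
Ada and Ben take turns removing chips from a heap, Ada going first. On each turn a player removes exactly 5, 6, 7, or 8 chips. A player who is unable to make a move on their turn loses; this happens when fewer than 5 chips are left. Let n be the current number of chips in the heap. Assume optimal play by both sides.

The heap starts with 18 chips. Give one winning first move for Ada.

Work bottom-up. With no move the player to move loses. Otherwise the position is W if at least one move leads to an L position for the opponent, and L if every move leads to a W.
n=0: no move → L
n=1: no move → L
n=2: no move → L
n=3: no move → L
n=4: no move → L
n=5: can move to 0, which is L ⇒ W
n=6: can move to 1, which is L ⇒ W
n=7: can move to 2, which is L ⇒ W
n=8: can move to 3, which is L ⇒ W
n=9: can move to 4, which is L ⇒ W
n=10: can move to 4, which is L ⇒ W
n=11: can move to 4, which is L ⇒ W
n=12: can move to 4, which is L ⇒ W
n=13: moves to 8(W), 7(W), 6(W), 5(W); every one is W ⇒ L
n=14: moves to 9(W), 8(W), 7(W), 6(W); every one is W ⇒ L
n=15: moves to 10(W), 9(W), 8(W), 7(W); every one is W ⇒ L
n=16: moves to 11(W), 10(W), 9(W), 8(W); every one is W ⇒ L
n=17: moves to 12(W), 11(W), 10(W), 9(W); every one is W ⇒ L
n=18: can move to 13, which is L ⇒ W
From 18, the L positions reachable in one move are: 13.

Remove 5, leaving 13.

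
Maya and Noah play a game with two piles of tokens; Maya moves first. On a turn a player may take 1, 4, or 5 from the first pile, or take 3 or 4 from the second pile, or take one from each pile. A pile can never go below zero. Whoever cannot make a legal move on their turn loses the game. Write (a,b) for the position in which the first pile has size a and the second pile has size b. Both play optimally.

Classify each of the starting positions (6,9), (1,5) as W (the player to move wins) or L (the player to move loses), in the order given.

(6,9): W, (1,5): L

Use the standard recursion: the mover loses at a terminal position; elsewhere, the mover wins exactly when some move hands the opponent an L position.
No move ever increases a pile, so every position that can arise here has a ≤ 6 and b ≤ 9; it is enough to label the cells with 0 ≤ a ≤ 6 and 0 ≤ b ≤ 9.
Every move lowers a or b (never raises either), so fill the grid row by row in increasing a, and left to right within a row: each cell's successors are then already labelled.
      b=0  b=1  b=2  b=3  b=4  b=5  b=6  b=7  b=8  b=9
a=0:    L    L    L    W    W    W    W    L    L    L
a=1:    W    W    W    W    L    L    L    W    W    W
a=2:    L    L    L    W    W    W    W    W    L    L
a=3:    W    W    W    W    L    L    L    W    W    W
a=4:    W    W    W    L    W    W    W    W    W    W
a=5:    W    W    W    W    W    W    W    W    W    W
a=6:    W    W    W    L    W    W    W    W    W    W
Cells with no legal move (terminal, hence L): (0,0), (0,1), (0,2).
The remaining L cells, each justified by listing all of its moves:
(0,7): L (options (0,4)(W), (0,3)(W) are all W)
(0,8): L (options (0,5)(W), (0,4)(W) are all W)
(0,9): L (options (0,6)(W), (0,5)(W) are all W)
(1,4): L (options (0,4)(W), (1,1)(W), (1,0)(W), (0,3)(W) are all W)
(1,5): L (options (0,5)(W), (1,2)(W), (1,1)(W), (0,4)(W) are all W)
(1,6): L (options (0,6)(W), (1,3)(W), (1,2)(W), (0,5)(W) are all W)
(2,0): L (sole option (1,0)(W) is W)
(2,1): L (options (1,1)(W), (1,0)(W) are all W)
(2,2): L (options (1,2)(W), (1,1)(W) are all W)
(2,8): L (options (1,8)(W), (2,5)(W), (2,4)(W), (1,7)(W) are all W)
(2,9): L (options (1,9)(W), (2,6)(W), (2,5)(W), (1,8)(W) are all W)
(3,4): L (options (2,4)(W), (3,1)(W), (3,0)(W), (2,3)(W) are all W)
(3,5): L (options (2,5)(W), (3,2)(W), (3,1)(W), (2,4)(W) are all W)
(3,6): L (options (2,6)(W), (3,3)(W), (3,2)(W), (2,5)(W) are all W)
(4,3): L (options (3,3)(W), (0,3)(W), (4,0)(W), (3,2)(W) are all W)
(6,3): L (options (5,3)(W), (2,3)(W), (1,3)(W), (6,0)(W), (5,2)(W) are all W)
Every other cell has at least one move into one of the L cells above, so it is W.
(6,9): the move to (2,9) reaches an L cell, so W
(1,5): one of the L cells justified above, so L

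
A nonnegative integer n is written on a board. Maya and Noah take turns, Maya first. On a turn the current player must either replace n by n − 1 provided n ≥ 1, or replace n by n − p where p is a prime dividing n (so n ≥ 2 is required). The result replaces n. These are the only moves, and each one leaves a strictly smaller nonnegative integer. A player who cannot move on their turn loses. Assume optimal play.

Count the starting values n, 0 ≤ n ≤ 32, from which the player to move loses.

Build the W/L table. Terminal = L. A non-terminal position is W if it has a move to some L; otherwise it is L.
n=0: no move → L
n=1: W (go to 0, an L position)
n=2: W (go to 0, an L position)
n=3: W (go to 0, an L position)
n=4: L (options 2(W), 3(W) are all W)
n=5: W (go to 0, an L position)
n=6: W (go to 4, an L position)
n=7: W (go to 0, an L position)
n=8: L (options 6(W), 7(W) are all W)
n=9: W (go to 8, an L position)
n=10: W (go to 8, an L position)
n=11: W (go to 0, an L position)
n=12: L (options 9(W), 10(W), 11(W) are all W)
n=13: W (go to 0, an L position)
n=14: W (go to 12, an L position)
n=15: W (go to 12, an L position)
n=16: L (options 14(W), 15(W) are all W)
n=17: W (go to 0, an L position)
n=18: W (go to 16, an L position)
n=19: W (go to 0, an L position)
n=20: L (options 15(W), 18(W), 19(W) are all W)
n=21: W (go to 20, an L position)
n=22: W (go to 20, an L position)
n=23: W (go to 0, an L position)
n=24: L (options 21(W), 22(W), 23(W) are all W)
n=25: W (go to 20, an L position)
n=26: W (go to 24, an L position)
n=27: W (go to 24, an L position)
n=28: L (options 21(W), 26(W), 27(W) are all W)
n=29: W (go to 0, an L position)
n=30: W (go to 28, an L position)
n=31: W (go to 0, an L position)
n=32: L (options 30(W), 31(W) are all W)
L entries with 0 ≤ n ≤ 32: n = 0, 4, 8, 12, 16, 20, 24, 28, 32; that makes 9.

9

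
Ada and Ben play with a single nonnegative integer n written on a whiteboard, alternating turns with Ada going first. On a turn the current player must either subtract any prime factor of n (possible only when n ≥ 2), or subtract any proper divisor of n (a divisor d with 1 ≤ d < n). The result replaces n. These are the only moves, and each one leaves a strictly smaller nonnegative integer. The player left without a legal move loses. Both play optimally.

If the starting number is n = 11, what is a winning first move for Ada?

Move to 0.

Compute win/loss labels from the base case upward. A position with no move is L. Any other position is W if it can reach an L in one move, else L.
n=0: no move → L
n=1: no move → L
n=2: →0(L), so W
n=3: →0(L), so W
n=4: →2(W), 3(W) — all W, so L
n=5: →0(L), so W
n=6: →4(L), so W
n=7: →0(L), so W
n=8: →4(L), so W
n=9: →6(W), 8(W) — all W, so L
n=10: →9(L), so W
n=11: →0(L), so W
From 11, the L positions reachable in one move are: 0.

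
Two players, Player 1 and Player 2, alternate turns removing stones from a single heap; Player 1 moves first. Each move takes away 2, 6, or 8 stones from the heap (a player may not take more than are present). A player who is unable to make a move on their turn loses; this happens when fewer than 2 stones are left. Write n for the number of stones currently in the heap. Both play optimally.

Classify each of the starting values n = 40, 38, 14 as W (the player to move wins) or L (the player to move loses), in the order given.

Compute win/loss labels from the base case upward. A position with no move is L. Any other position is W if it can reach an L in one move, else L.
n=0: no move → L
n=1: no move → L
n=2: W (go to 0, an L position)
n=3: W (go to 1, an L position)
n=4: L (sole option 2(W) is W)
n=5: L (sole option 3(W) is W)
n=6: W (go to 4, an L position)
n=7: W (go to 5, an L position)
n=8: W (go to 0, an L position)
n=9: W (go to 1, an L position)
n=10: W (go to 4, an L position)
n=11: W (go to 5, an L position)
n=12: W (go to 4, an L position)
n=13: W (go to 5, an L position)
n=14: L (options 12(W), 8(W), 6(W) are all W)
n=15: L (options 13(W), 9(W), 7(W) are all W)
n=16: W (go to 14, an L position)
n=17: W (go to 15, an L position)
n=18: L (options 16(W), 12(W), 10(W) are all W)
n=19: L (options 17(W), 13(W), 11(W) are all W)
n=20: W (go to 18, an L position)
n=21: W (go to 19, an L position)
n=22: W (go to 14, an L position)
n=23: W (go to 15, an L position)
n=24: W (go to 18, an L position)
n=25: W (go to 19, an L position)
n=26: W (go to 18, an L position)
n=27: W (go to 19, an L position)
n=28: L (options 26(W), 22(W), 20(W) are all W)
n=29: L (options 27(W), 23(W), 21(W) are all W)
n=30: W (go to 28, an L position)
n=31: W (go to 29, an L position)
n=32: L (options 30(W), 26(W), 24(W) are all W)
n=33: L (options 31(W), 27(W), 25(W) are all W)
n=34: W (go to 32, an L position)
n=35: W (go to 33, an L position)
n=36: W (go to 28, an L position)
n=37: W (go to 29, an L position)
n=38: W (go to 32, an L position)
n=39: W (go to 33, an L position)
n=40: W (go to 32, an L position)

40: W, 38: W, 14: L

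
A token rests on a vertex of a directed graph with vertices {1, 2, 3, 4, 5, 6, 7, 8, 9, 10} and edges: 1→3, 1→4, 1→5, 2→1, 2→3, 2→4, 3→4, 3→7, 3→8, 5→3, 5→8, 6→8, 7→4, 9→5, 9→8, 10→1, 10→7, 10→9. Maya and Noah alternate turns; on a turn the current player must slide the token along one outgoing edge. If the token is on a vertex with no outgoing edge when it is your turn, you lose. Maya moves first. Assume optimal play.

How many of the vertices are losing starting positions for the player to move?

Classify positions by backward induction: terminal positions (no move available) are L. From any other position, the mover wins iff some move reaches an L.
Every edge goes from a vertex to one that appears earlier in the order 8, 4, 7, 3, 5, 9, 6, 1, 10, 2, so processing vertices in that order labels each vertex after all of its successors.
8: no outgoing edge → L
4: no outgoing edge → L
7: →4(L), so W
3: →4(L), so W
5: →8(L), so W
9: →8(L), so W
6: →8(L), so W
1: →4(L), so W
10: →1(W), 9(W), 7(W) — all W, so L
2: →4(L), so W
The L vertices are 4, 8, 10; that is 3 in all.

3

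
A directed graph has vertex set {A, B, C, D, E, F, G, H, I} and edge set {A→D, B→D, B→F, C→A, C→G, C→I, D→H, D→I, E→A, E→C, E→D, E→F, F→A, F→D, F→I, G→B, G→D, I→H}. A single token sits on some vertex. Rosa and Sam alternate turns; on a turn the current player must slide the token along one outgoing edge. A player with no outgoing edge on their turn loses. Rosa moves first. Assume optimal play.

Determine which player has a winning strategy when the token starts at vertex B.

Build the W/L table. Terminal = L. A non-terminal position is W if it has a move to some L; otherwise it is L.
Every edge goes from a vertex to one that appears earlier in the order H, I, D, A, F, B, G, C, E, so processing vertices in that order labels each vertex after all of its successors.
H: no outgoing edge → L
I: can move to H, which is L ⇒ W
D: can move to H, which is L ⇒ W
A: the only move is to D(W), a W ⇒ L
F: can move to A, which is L ⇒ W
B: moves to F(W), D(W); every one is W ⇒ L
G: can move to B, which is L ⇒ W
C: can move to A, which is L ⇒ W
E: can move to A, which is L ⇒ W
The starting position B is L: whatever Rosa does, the opponent receives a W position.

Sam wins.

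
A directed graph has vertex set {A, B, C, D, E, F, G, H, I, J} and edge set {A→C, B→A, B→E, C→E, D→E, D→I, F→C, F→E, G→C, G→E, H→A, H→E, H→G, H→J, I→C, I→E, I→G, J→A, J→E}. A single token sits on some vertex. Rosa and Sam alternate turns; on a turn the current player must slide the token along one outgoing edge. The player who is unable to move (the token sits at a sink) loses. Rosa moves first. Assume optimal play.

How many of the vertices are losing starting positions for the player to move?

2

Positions with no move are L. A position that does have a move is losing for the player to move precisely when every available move leads to a winning position for the opponent. Fill in the labels:
Every edge goes from a vertex to one that appears earlier in the order E, C, G, F, I, A, D, J, B, H, so processing vertices in that order labels each vertex after all of its successors.
E: no outgoing edge → L
C: →E(L), so W
G: →E(L), so W
F: →E(L), so W
I: →E(L), so W
A: →C(W) only, which is W, so L
D: →E(L), so W
J: →A(L), so W
B: →A(L), so W
H: →A(L), so W
The L vertices are A, E; that is 2 in all.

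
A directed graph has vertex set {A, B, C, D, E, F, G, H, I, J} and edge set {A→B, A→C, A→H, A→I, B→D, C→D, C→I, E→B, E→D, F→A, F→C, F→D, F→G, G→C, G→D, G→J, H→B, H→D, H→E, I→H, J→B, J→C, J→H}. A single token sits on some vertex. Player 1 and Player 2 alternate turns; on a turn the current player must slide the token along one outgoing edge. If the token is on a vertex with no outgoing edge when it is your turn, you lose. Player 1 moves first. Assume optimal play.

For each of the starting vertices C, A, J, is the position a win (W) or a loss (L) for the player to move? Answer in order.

C: W, A: W, J: L

Use the standard recursion: the mover loses at a terminal position; elsewhere, the mover wins exactly when some move hands the opponent an L position.
Every edge goes from a vertex to one that appears earlier in the order D, B, E, H, I, C, J, A, G, F, so processing vertices in that order labels each vertex after all of its successors.
D: no outgoing edge → L
B: W (go to D, an L position)
E: W (go to D, an L position)
H: W (go to D, an L position)
I: L (sole option H(W) is W)
C: W (go to I, an L position)
J: L (options C(W), H(W), B(W) are all W)
A: W (go to I, an L position)
G: W (go to J, an L position)
F: W (go to D, an L position)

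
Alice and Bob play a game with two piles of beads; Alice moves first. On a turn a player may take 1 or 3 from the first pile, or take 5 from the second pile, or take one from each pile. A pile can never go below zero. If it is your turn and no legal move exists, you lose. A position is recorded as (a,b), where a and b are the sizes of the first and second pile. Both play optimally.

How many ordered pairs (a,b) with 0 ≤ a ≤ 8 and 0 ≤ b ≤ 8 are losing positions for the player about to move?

Classify positions by backward induction: terminal positions (no move available) are L. From any other position, the mover wins iff some move reaches an L.
Every move lowers a or b (never raises either), so fill the grid row by row in increasing a, and left to right within a row: each cell's successors are then already labelled.
      b=0  b=1  b=2  b=3  b=4  b=5  b=6  b=7  b=8
a=0:    L    L    L    L    L    W    W    W    W
a=1:    W    W    W    W    W    W    L    L    L
a=2:    L    L    L    L    L    W    W    W    W
a=3:    W    W    W    W    W    W    L    L    L
a=4:    L    L    L    L    L    W    W    W    W
a=5:    W    W    W    W    W    W    L    L    L
a=6:    L    L    L    L    L    W    W    W    W
a=7:    W    W    W    W    W    W    L    L    L
a=8:    L    L    L    L    L    W    W    W    W
Cells with no legal move (terminal, hence L): (0,0), (0,1), (0,2), (0,3), (0,4).
The remaining L cells, each justified by listing all of its moves:
(1,6): only reaches (0,6)(W), (1,1)(W), (0,5)(W), all W → L
(1,7): only reaches (0,7)(W), (1,2)(W), (0,6)(W), all W → L
(1,8): only reaches (0,8)(W), (1,3)(W), (0,7)(W), all W → L
(2,0): only reaches (1,0)(W), which is W → L
(2,1): only reaches (1,1)(W), (1,0)(W), all W → L
(2,2): only reaches (1,2)(W), (1,1)(W), all W → L
(2,3): only reaches (1,3)(W), (1,2)(W), all W → L
(2,4): only reaches (1,4)(W), (1,3)(W), all W → L
(3,6): only reaches (2,6)(W), (0,6)(W), (3,1)(W), (2,5)(W), all W → L
(3,7): only reaches (2,7)(W), (0,7)(W), (3,2)(W), (2,6)(W), all W → L
(3,8): only reaches (2,8)(W), (0,8)(W), (3,3)(W), (2,7)(W), all W → L
(4,0): only reaches (3,0)(W), (1,0)(W), all W → L
(4,1): only reaches (3,1)(W), (1,1)(W), (3,0)(W), all W → L
(4,2): only reaches (3,2)(W), (1,2)(W), (3,1)(W), all W → L
(4,3): only reaches (3,3)(W), (1,3)(W), (3,2)(W), all W → L
(4,4): only reaches (3,4)(W), (1,4)(W), (3,3)(W), all W → L
(5,6): only reaches (4,6)(W), (2,6)(W), (5,1)(W), (4,5)(W), all W → L
(5,7): only reaches (4,7)(W), (2,7)(W), (5,2)(W), (4,6)(W), all W → L
(5,8): only reaches (4,8)(W), (2,8)(W), (5,3)(W), (4,7)(W), all W → L
(6,0): only reaches (5,0)(W), (3,0)(W), all W → L
(6,1): only reaches (5,1)(W), (3,1)(W), (5,0)(W), all W → L
(6,2): only reaches (5,2)(W), (3,2)(W), (5,1)(W), all W → L
(6,3): only reaches (5,3)(W), (3,3)(W), (5,2)(W), all W → L
(6,4): only reaches (5,4)(W), (3,4)(W), (5,3)(W), all W → L
(7,6): only reaches (6,6)(W), (4,6)(W), (7,1)(W), (6,5)(W), all W → L
(7,7): only reaches (6,7)(W), (4,7)(W), (7,2)(W), (6,6)(W), all W → L
(7,8): only reaches (6,8)(W), (4,8)(W), (7,3)(W), (6,7)(W), all W → L
(8,0): only reaches (7,0)(W), (5,0)(W), all W → L
(8,1): only reaches (7,1)(W), (5,1)(W), (7,0)(W), all W → L
(8,2): only reaches (7,2)(W), (5,2)(W), (7,1)(W), all W → L
(8,3): only reaches (7,3)(W), (5,3)(W), (7,2)(W), all W → L
(8,4): only reaches (7,4)(W), (5,4)(W), (7,3)(W), all W → L
Every other cell has at least one move into one of the L cells above, so it is W.
L cells per row: a=0: 5, a=1: 3, a=2: 5, a=3: 3, a=4: 5, a=5: 3, a=6: 5, a=7: 3, a=8: 5; total 37.

37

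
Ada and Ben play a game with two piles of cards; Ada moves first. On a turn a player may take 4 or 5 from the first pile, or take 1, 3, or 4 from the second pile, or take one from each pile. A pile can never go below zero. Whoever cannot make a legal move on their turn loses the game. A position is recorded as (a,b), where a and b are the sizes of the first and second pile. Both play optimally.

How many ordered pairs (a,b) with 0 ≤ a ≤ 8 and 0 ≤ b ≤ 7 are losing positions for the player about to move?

22

Classify positions by backward induction: terminal positions (no move available) are L. From any other position, the mover wins iff some move reaches an L.
Every move lowers a or b (never raises either), so fill the grid row by row in increasing a, and left to right within a row: each cell's successors are then already labelled.
      b=0  b=1  b=2  b=3  b=4  b=5  b=6  b=7
a=0:    L    W    L    W    W    W    W    L
a=1:    L    W    L    W    W    W    W    L
a=2:    L    W    L    W    W    W    W    L
a=3:    L    W    L    W    W    W    W    L
a=4:    W    W    W    W    L    W    L    W
a=5:    W    L    W    L    W    W    W    W
a=6:    W    L    W    L    W    W    W    W
a=7:    W    L    W    L    W    W    W    W
a=8:    W    L    W    L    W    W    W    W
Cells with no legal move (terminal, hence L): (0,0), (1,0), (2,0), (3,0).
The remaining L cells, each justified by listing all of its moves:
(0,2): L (sole option (0,1)(W) is W)
(0,7): L (options (0,6)(W), (0,4)(W), (0,3)(W) are all W)
(1,2): L (options (1,1)(W), (0,1)(W) are all W)
(1,7): L (options (1,6)(W), (1,4)(W), (1,3)(W), (0,6)(W) are all W)
(2,2): L (options (2,1)(W), (1,1)(W) are all W)
(2,7): L (options (2,6)(W), (2,4)(W), (2,3)(W), (1,6)(W) are all W)
(3,2): L (options (3,1)(W), (2,1)(W) are all W)
(3,7): L (options (3,6)(W), (3,4)(W), (3,3)(W), (2,6)(W) are all W)
(4,4): L (options (0,4)(W), (4,3)(W), (4,1)(W), (4,0)(W), (3,3)(W) are all W)
(4,6): L (options (0,6)(W), (4,5)(W), (4,3)(W), (4,2)(W), (3,5)(W) are all W)
(5,1): L (options (1,1)(W), (0,1)(W), (5,0)(W), (4,0)(W) are all W)
(5,3): L (options (1,3)(W), (0,3)(W), (5,2)(W), (5,0)(W), (4,2)(W) are all W)
(6,1): L (options (2,1)(W), (1,1)(W), (6,0)(W), (5,0)(W) are all W)
(6,3): L (options (2,3)(W), (1,3)(W), (6,2)(W), (6,0)(W), (5,2)(W) are all W)
(7,1): L (options (3,1)(W), (2,1)(W), (7,0)(W), (6,0)(W) are all W)
(7,3): L (options (3,3)(W), (2,3)(W), (7,2)(W), (7,0)(W), (6,2)(W) are all W)
(8,1): L (options (4,1)(W), (3,1)(W), (8,0)(W), (7,0)(W) are all W)
(8,3): L (options (4,3)(W), (3,3)(W), (8,2)(W), (8,0)(W), (7,2)(W) are all W)
Every other cell has at least one move into one of the L cells above, so it is W.
L cells per row: a=0: 3, a=1: 3, a=2: 3, a=3: 3, a=4: 2, a=5: 2, a=6: 2, a=7: 2, a=8: 2; total 22.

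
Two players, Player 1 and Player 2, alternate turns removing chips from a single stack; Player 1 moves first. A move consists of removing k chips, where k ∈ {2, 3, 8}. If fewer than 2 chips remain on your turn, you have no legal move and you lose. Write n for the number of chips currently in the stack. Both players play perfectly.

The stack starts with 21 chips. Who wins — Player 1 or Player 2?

Player 2 wins.

Work bottom-up. With no move the player to move loses. Otherwise the position is W if at least one move leads to an L position for the opponent, and L if every move leads to a W.
n=0: no move → L
n=1: no move → L
n=2: can move to 0, which is L ⇒ W
n=3: can move to 1, which is L ⇒ W
n=4: can move to 1, which is L ⇒ W
n=5: moves to 3(W), 2(W); every one is W ⇒ L
n=6: moves to 4(W), 3(W); every one is W ⇒ L
n=7: can move to 5, which is L ⇒ W
n=8: can move to 6, which is L ⇒ W
n=9: can move to 6, which is L ⇒ W
n=10: moves to 8(W), 7(W), 2(W); every one is W ⇒ L
n=11: moves to 9(W), 8(W), 3(W); every one is W ⇒ L
n=12: can move to 10, which is L ⇒ W
n=13: can move to 11, which is L ⇒ W
n=14: can move to 11, which is L ⇒ W
n=15: moves to 13(W), 12(W), 7(W); every one is W ⇒ L
n=16: moves to 14(W), 13(W), 8(W); every one is W ⇒ L
n=17: can move to 15, which is L ⇒ W
n=18: can move to 16, which is L ⇒ W
n=19: can move to 16, which is L ⇒ W
n=20: moves to 18(W), 17(W), 12(W); every one is W ⇒ L
n=21: moves to 19(W), 18(W), 13(W); every one is W ⇒ L
Every move from 21 reaches a W position, so the mover loses.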